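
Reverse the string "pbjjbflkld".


Input: pbjjbflkld
Reading characters right to left:
  Position 9: 'd'
  Position 8: 'l'
  Position 7: 'k'
  Position 6: 'l'
  Position 5: 'f'
  Position 4: 'b'
  Position 3: 'j'
  Position 2: 'j'
  Position 1: 'b'
  Position 0: 'p'
Reversed: dlklfbjjbp

dlklfbjjbp


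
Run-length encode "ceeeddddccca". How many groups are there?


Input: ceeeddddccca
Scanning for consecutive runs:
  Group 1: 'c' x 1 (positions 0-0)
  Group 2: 'e' x 3 (positions 1-3)
  Group 3: 'd' x 4 (positions 4-7)
  Group 4: 'c' x 3 (positions 8-10)
  Group 5: 'a' x 1 (positions 11-11)
Total groups: 5

5


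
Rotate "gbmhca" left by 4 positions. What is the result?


Input: "gbmhca", rotate left by 4
First 4 characters: "gbmh"
Remaining characters: "ca"
Concatenate remaining + first: "ca" + "gbmh" = "cagbmh"

cagbmh


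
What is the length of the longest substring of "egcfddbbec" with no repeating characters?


Input: "egcfddbbec"
Sliding window (track last position of each char):
  Position 0 ('e'): window [0,0] length 1 -- new best
  Position 1 ('g'): window [0,1] length 2 -- new best
  Position 2 ('c'): window [0,2] length 3 -- new best
  Position 3 ('f'): window [0,3] length 4 -- new best
  Position 4 ('d'): window [0,4] length 5 -- new best
  Position 5 ('d'): repeat (last at 4), move window start to 5
  Position 5 ('d'): window [5,5] length 1
  Position 6 ('b'): window [5,6] length 2
  Position 7 ('b'): repeat (last at 6), move window start to 7
  Position 7 ('b'): window [7,7] length 1
  Position 8 ('e'): window [7,8] length 2
  Position 9 ('c'): window [7,9] length 3
Longest substring with no repeats: "egcfd" with length 5

5


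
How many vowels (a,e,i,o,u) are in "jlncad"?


Input: jlncad
Checking each character:
  'j' at position 0: consonant
  'l' at position 1: consonant
  'n' at position 2: consonant
  'c' at position 3: consonant
  'a' at position 4: vowel (running total: 1)
  'd' at position 5: consonant
Total vowels: 1

1


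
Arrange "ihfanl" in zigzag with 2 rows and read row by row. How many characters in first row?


Zigzag "ihfanl" into 2 rows:
Placing characters:
  'i' => row 0
  'h' => row 1
  'f' => row 0
  'a' => row 1
  'n' => row 0
  'l' => row 1
Rows:
  Row 0: "ifn"
  Row 1: "hal"
First row length: 3

3


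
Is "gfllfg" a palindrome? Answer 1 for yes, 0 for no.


Input: gfllfg
Reversed: gfllfg
  Compare pos 0 ('g') with pos 5 ('g'): match
  Compare pos 1 ('f') with pos 4 ('f'): match
  Compare pos 2 ('l') with pos 3 ('l'): match
Result: palindrome

1


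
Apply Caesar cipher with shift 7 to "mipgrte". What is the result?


Caesar cipher: shift "mipgrte" by 7
  'm' (pos 12) + 7 = pos 19 = 't'
  'i' (pos 8) + 7 = pos 15 = 'p'
  'p' (pos 15) + 7 = pos 22 = 'w'
  'g' (pos 6) + 7 = pos 13 = 'n'
  'r' (pos 17) + 7 = pos 24 = 'y'
  't' (pos 19) + 7 = pos 0 = 'a'
  'e' (pos 4) + 7 = pos 11 = 'l'
Result: tpwnyal

tpwnyal


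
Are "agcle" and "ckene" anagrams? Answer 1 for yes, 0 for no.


Strings: "agcle", "ckene"
Sorted first:  acegl
Sorted second: ceekn
Differ at position 0: 'a' vs 'c' => not anagrams

0


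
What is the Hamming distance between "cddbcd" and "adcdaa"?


Comparing "cddbcd" and "adcdaa" position by position:
  Position 0: 'c' vs 'a' => differ
  Position 1: 'd' vs 'd' => same
  Position 2: 'd' vs 'c' => differ
  Position 3: 'b' vs 'd' => differ
  Position 4: 'c' vs 'a' => differ
  Position 5: 'd' vs 'a' => differ
Total differences (Hamming distance): 5

5


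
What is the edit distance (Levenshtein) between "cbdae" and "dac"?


Computing edit distance: "cbdae" -> "dac"
DP table:
           d    a    c
      0    1    2    3
  c   1    1    2    2
  b   2    2    2    3
  d   3    2    3    3
  a   4    3    2    3
  e   5    4    3    3
Edit distance = dp[5][3] = 3

3


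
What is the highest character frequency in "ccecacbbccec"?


Input: ccecacbbccec
Character counts:
  'a': 1
  'b': 2
  'c': 7
  'e': 2
Maximum frequency: 7

7


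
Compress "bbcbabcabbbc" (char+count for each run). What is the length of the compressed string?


Input: bbcbabcabbbc
Runs:
  'b' x 2 => "b2"
  'c' x 1 => "c1"
  'b' x 1 => "b1"
  'a' x 1 => "a1"
  'b' x 1 => "b1"
  'c' x 1 => "c1"
  'a' x 1 => "a1"
  'b' x 3 => "b3"
  'c' x 1 => "c1"
Compressed: "b2c1b1a1b1c1a1b3c1"
Compressed length: 18

18


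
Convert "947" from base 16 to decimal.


Input: "947" in base 16
Positional expansion:
  Digit '9' (value 9) x 16^2 = 2304
  Digit '4' (value 4) x 16^1 = 64
  Digit '7' (value 7) x 16^0 = 7
Sum = 2375

2375


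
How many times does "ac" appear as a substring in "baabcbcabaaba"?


Searching for "ac" in "baabcbcabaaba"
Scanning each position:
  Position 0: "ba" => no
  Position 1: "aa" => no
  Position 2: "ab" => no
  Position 3: "bc" => no
  Position 4: "cb" => no
  Position 5: "bc" => no
  Position 6: "ca" => no
  Position 7: "ab" => no
  Position 8: "ba" => no
  Position 9: "aa" => no
  Position 10: "ab" => no
  Position 11: "ba" => no
Total occurrences: 0

0


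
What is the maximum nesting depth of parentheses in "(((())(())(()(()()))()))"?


Input: "(((())(())(()(()()))()))"
Tracking depth:
  Position 0 '(': depth becomes 1
  Position 1 '(': depth becomes 2
  Position 2 '(': depth becomes 3
  Position 3 '(': depth becomes 4
  Position 4 ')': depth becomes 3
  Position 5 ')': depth becomes 2
  Position 6 '(': depth becomes 3
  Position 7 '(': depth becomes 4
  Position 8 ')': depth becomes 3
  Position 9 ')': depth becomes 2
  Position 10 '(': depth becomes 3
  Position 11 '(': depth becomes 4
  Position 12 ')': depth becomes 3
  Position 13 '(': depth becomes 4
  Position 14 '(': depth becomes 5
  Position 15 ')': depth becomes 4
  Position 16 '(': depth becomes 5
  Position 17 ')': depth becomes 4
  Position 18 ')': depth becomes 3
  Position 19 ')': depth becomes 2
  Position 20 '(': depth becomes 3
  Position 21 ')': depth becomes 2
  Position 22 ')': depth becomes 1
  Position 23 ')': depth becomes 0
Maximum depth reached: 5

5


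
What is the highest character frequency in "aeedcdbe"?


Input: aeedcdbe
Character counts:
  'a': 1
  'b': 1
  'c': 1
  'd': 2
  'e': 3
Maximum frequency: 3

3


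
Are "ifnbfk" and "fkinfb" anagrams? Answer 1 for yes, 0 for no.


Strings: "ifnbfk", "fkinfb"
Sorted first:  bffikn
Sorted second: bffikn
Sorted forms match => anagrams

1


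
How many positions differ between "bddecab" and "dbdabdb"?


Comparing "bddecab" and "dbdabdb" position by position:
  Position 0: 'b' vs 'd' => DIFFER
  Position 1: 'd' vs 'b' => DIFFER
  Position 2: 'd' vs 'd' => same
  Position 3: 'e' vs 'a' => DIFFER
  Position 4: 'c' vs 'b' => DIFFER
  Position 5: 'a' vs 'd' => DIFFER
  Position 6: 'b' vs 'b' => same
Positions that differ: 5

5


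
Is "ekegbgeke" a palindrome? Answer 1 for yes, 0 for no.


Input: ekegbgeke
Reversed: ekegbgeke
  Compare pos 0 ('e') with pos 8 ('e'): match
  Compare pos 1 ('k') with pos 7 ('k'): match
  Compare pos 2 ('e') with pos 6 ('e'): match
  Compare pos 3 ('g') with pos 5 ('g'): match
Result: palindrome

1


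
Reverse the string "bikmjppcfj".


Input: bikmjppcfj
Reading characters right to left:
  Position 9: 'j'
  Position 8: 'f'
  Position 7: 'c'
  Position 6: 'p'
  Position 5: 'p'
  Position 4: 'j'
  Position 3: 'm'
  Position 2: 'k'
  Position 1: 'i'
  Position 0: 'b'
Reversed: jfcppjmkib

jfcppjmkib


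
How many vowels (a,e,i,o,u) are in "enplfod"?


Input: enplfod
Checking each character:
  'e' at position 0: vowel (running total: 1)
  'n' at position 1: consonant
  'p' at position 2: consonant
  'l' at position 3: consonant
  'f' at position 4: consonant
  'o' at position 5: vowel (running total: 2)
  'd' at position 6: consonant
Total vowels: 2

2


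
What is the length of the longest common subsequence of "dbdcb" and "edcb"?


LCS of "dbdcb" and "edcb"
DP table:
           e    d    c    b
      0    0    0    0    0
  d   0    0    1    1    1
  b   0    0    1    1    2
  d   0    0    1    1    2
  c   0    0    1    2    2
  b   0    0    1    2    3
LCS length = dp[5][4] = 3

3


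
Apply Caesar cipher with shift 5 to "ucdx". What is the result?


Caesar cipher: shift "ucdx" by 5
  'u' (pos 20) + 5 = pos 25 = 'z'
  'c' (pos 2) + 5 = pos 7 = 'h'
  'd' (pos 3) + 5 = pos 8 = 'i'
  'x' (pos 23) + 5 = pos 2 = 'c'
Result: zhic

zhic


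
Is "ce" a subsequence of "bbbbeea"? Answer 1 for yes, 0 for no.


Check if "ce" is a subsequence of "bbbbeea"
Greedy scan:
  Position 0 ('b'): no match needed
  Position 1 ('b'): no match needed
  Position 2 ('b'): no match needed
  Position 3 ('b'): no match needed
  Position 4 ('e'): no match needed
  Position 5 ('e'): no match needed
  Position 6 ('a'): no match needed
Only matched 0/2 characters => not a subsequence

0


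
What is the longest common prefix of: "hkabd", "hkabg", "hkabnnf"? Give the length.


Words: hkabd, hkabg, hkabnnf
  Position 0: all 'h' => match
  Position 1: all 'k' => match
  Position 2: all 'a' => match
  Position 3: all 'b' => match
  Position 4: ('d', 'g', 'n') => mismatch, stop
LCP = "hkab" (length 4)

4


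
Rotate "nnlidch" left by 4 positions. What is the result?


Input: "nnlidch", rotate left by 4
First 4 characters: "nnli"
Remaining characters: "dch"
Concatenate remaining + first: "dch" + "nnli" = "dchnnli"

dchnnli


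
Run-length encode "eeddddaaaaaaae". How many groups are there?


Input: eeddddaaaaaaae
Scanning for consecutive runs:
  Group 1: 'e' x 2 (positions 0-1)
  Group 2: 'd' x 4 (positions 2-5)
  Group 3: 'a' x 7 (positions 6-12)
  Group 4: 'e' x 1 (positions 13-13)
Total groups: 4

4


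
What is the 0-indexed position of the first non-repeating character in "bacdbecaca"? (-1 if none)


Input: bacdbecaca
Character frequencies:
  'a': 3
  'b': 2
  'c': 3
  'd': 1
  'e': 1
Scanning left to right for freq == 1:
  Position 0 ('b'): freq=2, skip
  Position 1 ('a'): freq=3, skip
  Position 2 ('c'): freq=3, skip
  Position 3 ('d'): unique! => answer = 3

3


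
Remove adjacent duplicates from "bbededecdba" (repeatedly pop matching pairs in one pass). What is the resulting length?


Input: bbededecdba
Stack-based adjacent duplicate removal:
  Read 'b': push. Stack: b
  Read 'b': matches stack top 'b' => pop. Stack: (empty)
  Read 'e': push. Stack: e
  Read 'd': push. Stack: ed
  Read 'e': push. Stack: ede
  Read 'd': push. Stack: eded
  Read 'e': push. Stack: edede
  Read 'c': push. Stack: ededec
  Read 'd': push. Stack: ededecd
  Read 'b': push. Stack: ededecdb
  Read 'a': push. Stack: ededecdba
Final stack: "ededecdba" (length 9)

9


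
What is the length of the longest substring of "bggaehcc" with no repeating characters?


Input: "bggaehcc"
Sliding window (track last position of each char):
  Position 0 ('b'): window [0,0] length 1 -- new best
  Position 1 ('g'): window [0,1] length 2 -- new best
  Position 2 ('g'): repeat (last at 1), move window start to 2
  Position 2 ('g'): window [2,2] length 1
  Position 3 ('a'): window [2,3] length 2
  Position 4 ('e'): window [2,4] length 3 -- new best
  Position 5 ('h'): window [2,5] length 4 -- new best
  Position 6 ('c'): window [2,6] length 5 -- new best
  Position 7 ('c'): repeat (last at 6), move window start to 7
  Position 7 ('c'): window [7,7] length 1
Longest substring with no repeats: "gaehc" with length 5

5


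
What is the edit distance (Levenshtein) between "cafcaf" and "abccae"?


Computing edit distance: "cafcaf" -> "abccae"
DP table:
           a    b    c    c    a    e
      0    1    2    3    4    5    6
  c   1    1    2    2    3    4    5
  a   2    1    2    3    3    3    4
  f   3    2    2    3    4    4    4
  c   4    3    3    2    3    4    5
  a   5    4    4    3    3    3    4
  f   6    5    5    4    4    4    4
Edit distance = dp[6][6] = 4

4


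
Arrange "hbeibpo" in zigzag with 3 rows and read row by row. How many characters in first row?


Zigzag "hbeibpo" into 3 rows:
Placing characters:
  'h' => row 0
  'b' => row 1
  'e' => row 2
  'i' => row 1
  'b' => row 0
  'p' => row 1
  'o' => row 2
Rows:
  Row 0: "hb"
  Row 1: "bip"
  Row 2: "eo"
First row length: 2

2


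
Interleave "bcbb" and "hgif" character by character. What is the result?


Interleaving "bcbb" and "hgif":
  Position 0: 'b' from first, 'h' from second => "bh"
  Position 1: 'c' from first, 'g' from second => "cg"
  Position 2: 'b' from first, 'i' from second => "bi"
  Position 3: 'b' from first, 'f' from second => "bf"
Result: bhcgbibf

bhcgbibf


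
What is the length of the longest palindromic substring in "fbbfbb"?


Input: "fbbfbb"
Checking substrings for palindromes:
  [1:6] "bbfbb" (len 5) => palindrome
  [0:4] "fbbf" (len 4) => palindrome
  [2:5] "bfb" (len 3) => palindrome
  [1:3] "bb" (len 2) => palindrome
  [4:6] "bb" (len 2) => palindrome
Longest palindromic substring: "bbfbb" with length 5

5


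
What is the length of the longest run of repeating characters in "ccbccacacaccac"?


Input: "ccbccacacaccac"
Scanning for longest run:
  Position 1 ('c'): continues run of 'c', length=2
  Position 2 ('b'): new char, reset run to 1
  Position 3 ('c'): new char, reset run to 1
  Position 4 ('c'): continues run of 'c', length=2
  Position 5 ('a'): new char, reset run to 1
  Position 6 ('c'): new char, reset run to 1
  Position 7 ('a'): new char, reset run to 1
  Position 8 ('c'): new char, reset run to 1
  Position 9 ('a'): new char, reset run to 1
  Position 10 ('c'): new char, reset run to 1
  Position 11 ('c'): continues run of 'c', length=2
  Position 12 ('a'): new char, reset run to 1
  Position 13 ('c'): new char, reset run to 1
Longest run: 'c' with length 2

2


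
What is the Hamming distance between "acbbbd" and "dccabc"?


Comparing "acbbbd" and "dccabc" position by position:
  Position 0: 'a' vs 'd' => differ
  Position 1: 'c' vs 'c' => same
  Position 2: 'b' vs 'c' => differ
  Position 3: 'b' vs 'a' => differ
  Position 4: 'b' vs 'b' => same
  Position 5: 'd' vs 'c' => differ
Total differences (Hamming distance): 4

4


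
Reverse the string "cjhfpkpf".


Input: cjhfpkpf
Reading characters right to left:
  Position 7: 'f'
  Position 6: 'p'
  Position 5: 'k'
  Position 4: 'p'
  Position 3: 'f'
  Position 2: 'h'
  Position 1: 'j'
  Position 0: 'c'
Reversed: fpkpfhjc

fpkpfhjc


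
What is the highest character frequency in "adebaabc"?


Input: adebaabc
Character counts:
  'a': 3
  'b': 2
  'c': 1
  'd': 1
  'e': 1
Maximum frequency: 3

3


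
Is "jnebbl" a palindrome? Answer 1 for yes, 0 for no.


Input: jnebbl
Reversed: lbbenj
  Compare pos 0 ('j') with pos 5 ('l'): MISMATCH
  Compare pos 1 ('n') with pos 4 ('b'): MISMATCH
  Compare pos 2 ('e') with pos 3 ('b'): MISMATCH
Result: not a palindrome

0


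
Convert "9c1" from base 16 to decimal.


Input: "9c1" in base 16
Positional expansion:
  Digit '9' (value 9) x 16^2 = 2304
  Digit 'c' (value 12) x 16^1 = 192
  Digit '1' (value 1) x 16^0 = 1
Sum = 2497

2497


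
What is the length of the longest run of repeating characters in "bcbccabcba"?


Input: "bcbccabcba"
Scanning for longest run:
  Position 1 ('c'): new char, reset run to 1
  Position 2 ('b'): new char, reset run to 1
  Position 3 ('c'): new char, reset run to 1
  Position 4 ('c'): continues run of 'c', length=2
  Position 5 ('a'): new char, reset run to 1
  Position 6 ('b'): new char, reset run to 1
  Position 7 ('c'): new char, reset run to 1
  Position 8 ('b'): new char, reset run to 1
  Position 9 ('a'): new char, reset run to 1
Longest run: 'c' with length 2

2


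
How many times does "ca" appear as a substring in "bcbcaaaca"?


Searching for "ca" in "bcbcaaaca"
Scanning each position:
  Position 0: "bc" => no
  Position 1: "cb" => no
  Position 2: "bc" => no
  Position 3: "ca" => MATCH
  Position 4: "aa" => no
  Position 5: "aa" => no
  Position 6: "ac" => no
  Position 7: "ca" => MATCH
Total occurrences: 2

2


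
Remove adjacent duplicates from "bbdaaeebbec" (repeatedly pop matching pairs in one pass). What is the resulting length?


Input: bbdaaeebbec
Stack-based adjacent duplicate removal:
  Read 'b': push. Stack: b
  Read 'b': matches stack top 'b' => pop. Stack: (empty)
  Read 'd': push. Stack: d
  Read 'a': push. Stack: da
  Read 'a': matches stack top 'a' => pop. Stack: d
  Read 'e': push. Stack: de
  Read 'e': matches stack top 'e' => pop. Stack: d
  Read 'b': push. Stack: db
  Read 'b': matches stack top 'b' => pop. Stack: d
  Read 'e': push. Stack: de
  Read 'c': push. Stack: dec
Final stack: "dec" (length 3)

3


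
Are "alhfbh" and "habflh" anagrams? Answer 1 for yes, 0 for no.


Strings: "alhfbh", "habflh"
Sorted first:  abfhhl
Sorted second: abfhhl
Sorted forms match => anagrams

1


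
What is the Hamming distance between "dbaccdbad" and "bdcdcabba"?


Comparing "dbaccdbad" and "bdcdcabba" position by position:
  Position 0: 'd' vs 'b' => differ
  Position 1: 'b' vs 'd' => differ
  Position 2: 'a' vs 'c' => differ
  Position 3: 'c' vs 'd' => differ
  Position 4: 'c' vs 'c' => same
  Position 5: 'd' vs 'a' => differ
  Position 6: 'b' vs 'b' => same
  Position 7: 'a' vs 'b' => differ
  Position 8: 'd' vs 'a' => differ
Total differences (Hamming distance): 7

7


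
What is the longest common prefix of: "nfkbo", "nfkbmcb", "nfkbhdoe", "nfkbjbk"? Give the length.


Words: nfkbo, nfkbmcb, nfkbhdoe, nfkbjbk
  Position 0: all 'n' => match
  Position 1: all 'f' => match
  Position 2: all 'k' => match
  Position 3: all 'b' => match
  Position 4: ('o', 'm', 'h', 'j') => mismatch, stop
LCP = "nfkb" (length 4)

4


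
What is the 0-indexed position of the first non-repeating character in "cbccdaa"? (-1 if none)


Input: cbccdaa
Character frequencies:
  'a': 2
  'b': 1
  'c': 3
  'd': 1
Scanning left to right for freq == 1:
  Position 0 ('c'): freq=3, skip
  Position 1 ('b'): unique! => answer = 1

1


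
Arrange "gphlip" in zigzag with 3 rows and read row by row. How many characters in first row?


Zigzag "gphlip" into 3 rows:
Placing characters:
  'g' => row 0
  'p' => row 1
  'h' => row 2
  'l' => row 1
  'i' => row 0
  'p' => row 1
Rows:
  Row 0: "gi"
  Row 1: "plp"
  Row 2: "h"
First row length: 2

2


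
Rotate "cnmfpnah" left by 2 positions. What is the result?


Input: "cnmfpnah", rotate left by 2
First 2 characters: "cn"
Remaining characters: "mfpnah"
Concatenate remaining + first: "mfpnah" + "cn" = "mfpnahcn"

mfpnahcn


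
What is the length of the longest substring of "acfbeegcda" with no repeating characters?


Input: "acfbeegcda"
Sliding window (track last position of each char):
  Position 0 ('a'): window [0,0] length 1 -- new best
  Position 1 ('c'): window [0,1] length 2 -- new best
  Position 2 ('f'): window [0,2] length 3 -- new best
  Position 3 ('b'): window [0,3] length 4 -- new best
  Position 4 ('e'): window [0,4] length 5 -- new best
  Position 5 ('e'): repeat (last at 4), move window start to 5
  Position 5 ('e'): window [5,5] length 1
  Position 6 ('g'): window [5,6] length 2
  Position 7 ('c'): window [5,7] length 3
  Position 8 ('d'): window [5,8] length 4
  Position 9 ('a'): window [5,9] length 5
Longest substring with no repeats: "acfbe" with length 5

5


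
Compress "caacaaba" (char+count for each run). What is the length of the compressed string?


Input: caacaaba
Runs:
  'c' x 1 => "c1"
  'a' x 2 => "a2"
  'c' x 1 => "c1"
  'a' x 2 => "a2"
  'b' x 1 => "b1"
  'a' x 1 => "a1"
Compressed: "c1a2c1a2b1a1"
Compressed length: 12

12


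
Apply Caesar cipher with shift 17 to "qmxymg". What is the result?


Caesar cipher: shift "qmxymg" by 17
  'q' (pos 16) + 17 = pos 7 = 'h'
  'm' (pos 12) + 17 = pos 3 = 'd'
  'x' (pos 23) + 17 = pos 14 = 'o'
  'y' (pos 24) + 17 = pos 15 = 'p'
  'm' (pos 12) + 17 = pos 3 = 'd'
  'g' (pos 6) + 17 = pos 23 = 'x'
Result: hdopdx

hdopdx


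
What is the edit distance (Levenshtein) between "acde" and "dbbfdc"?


Computing edit distance: "acde" -> "dbbfdc"
DP table:
           d    b    b    f    d    c
      0    1    2    3    4    5    6
  a   1    1    2    3    4    5    6
  c   2    2    2    3    4    5    5
  d   3    2    3    3    4    4    5
  e   4    3    3    4    4    5    5
Edit distance = dp[4][6] = 5

5


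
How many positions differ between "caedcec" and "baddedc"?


Comparing "caedcec" and "baddedc" position by position:
  Position 0: 'c' vs 'b' => DIFFER
  Position 1: 'a' vs 'a' => same
  Position 2: 'e' vs 'd' => DIFFER
  Position 3: 'd' vs 'd' => same
  Position 4: 'c' vs 'e' => DIFFER
  Position 5: 'e' vs 'd' => DIFFER
  Position 6: 'c' vs 'c' => same
Positions that differ: 4

4


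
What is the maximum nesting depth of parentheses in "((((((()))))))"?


Input: "((((((()))))))"
Tracking depth:
  Position 0 '(': depth becomes 1
  Position 1 '(': depth becomes 2
  Position 2 '(': depth becomes 3
  Position 3 '(': depth becomes 4
  Position 4 '(': depth becomes 5
  Position 5 '(': depth becomes 6
  Position 6 '(': depth becomes 7
  Position 7 ')': depth becomes 6
  Position 8 ')': depth becomes 5
  Position 9 ')': depth becomes 4
  Position 10 ')': depth becomes 3
  Position 11 ')': depth becomes 2
  Position 12 ')': depth becomes 1
  Position 13 ')': depth becomes 0
Maximum depth reached: 7

7


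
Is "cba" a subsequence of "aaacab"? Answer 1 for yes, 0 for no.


Check if "cba" is a subsequence of "aaacab"
Greedy scan:
  Position 0 ('a'): no match needed
  Position 1 ('a'): no match needed
  Position 2 ('a'): no match needed
  Position 3 ('c'): matches sub[0] = 'c'
  Position 4 ('a'): no match needed
  Position 5 ('b'): matches sub[1] = 'b'
Only matched 2/3 characters => not a subsequence

0


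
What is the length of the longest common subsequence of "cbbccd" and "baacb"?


LCS of "cbbccd" and "baacb"
DP table:
           b    a    a    c    b
      0    0    0    0    0    0
  c   0    0    0    0    1    1
  b   0    1    1    1    1    2
  b   0    1    1    1    1    2
  c   0    1    1    1    2    2
  c   0    1    1    1    2    2
  d   0    1    1    1    2    2
LCS length = dp[6][5] = 2

2


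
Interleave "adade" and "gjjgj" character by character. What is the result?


Interleaving "adade" and "gjjgj":
  Position 0: 'a' from first, 'g' from second => "ag"
  Position 1: 'd' from first, 'j' from second => "dj"
  Position 2: 'a' from first, 'j' from second => "aj"
  Position 3: 'd' from first, 'g' from second => "dg"
  Position 4: 'e' from first, 'j' from second => "ej"
Result: agdjajdgej

agdjajdgej


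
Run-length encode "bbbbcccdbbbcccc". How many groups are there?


Input: bbbbcccdbbbcccc
Scanning for consecutive runs:
  Group 1: 'b' x 4 (positions 0-3)
  Group 2: 'c' x 3 (positions 4-6)
  Group 3: 'd' x 1 (positions 7-7)
  Group 4: 'b' x 3 (positions 8-10)
  Group 5: 'c' x 4 (positions 11-14)
Total groups: 5

5


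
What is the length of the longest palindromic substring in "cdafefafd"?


Input: "cdafefafd"
Checking substrings for palindromes:
  [2:7] "afefa" (len 5) => palindrome
  [3:6] "fef" (len 3) => palindrome
  [5:8] "faf" (len 3) => palindrome
Longest palindromic substring: "afefa" with length 5

5


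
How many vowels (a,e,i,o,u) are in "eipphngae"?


Input: eipphngae
Checking each character:
  'e' at position 0: vowel (running total: 1)
  'i' at position 1: vowel (running total: 2)
  'p' at position 2: consonant
  'p' at position 3: consonant
  'h' at position 4: consonant
  'n' at position 5: consonant
  'g' at position 6: consonant
  'a' at position 7: vowel (running total: 3)
  'e' at position 8: vowel (running total: 4)
Total vowels: 4

4


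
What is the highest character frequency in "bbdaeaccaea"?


Input: bbdaeaccaea
Character counts:
  'a': 4
  'b': 2
  'c': 2
  'd': 1
  'e': 2
Maximum frequency: 4

4


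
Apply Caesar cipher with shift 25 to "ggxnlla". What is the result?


Caesar cipher: shift "ggxnlla" by 25
  'g' (pos 6) + 25 = pos 5 = 'f'
  'g' (pos 6) + 25 = pos 5 = 'f'
  'x' (pos 23) + 25 = pos 22 = 'w'
  'n' (pos 13) + 25 = pos 12 = 'm'
  'l' (pos 11) + 25 = pos 10 = 'k'
  'l' (pos 11) + 25 = pos 10 = 'k'
  'a' (pos 0) + 25 = pos 25 = 'z'
Result: ffwmkkz

ffwmkkz


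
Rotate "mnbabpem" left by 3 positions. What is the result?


Input: "mnbabpem", rotate left by 3
First 3 characters: "mnb"
Remaining characters: "abpem"
Concatenate remaining + first: "abpem" + "mnb" = "abpemmnb"

abpemmnb


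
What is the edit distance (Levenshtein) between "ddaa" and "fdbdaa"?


Computing edit distance: "ddaa" -> "fdbdaa"
DP table:
           f    d    b    d    a    a
      0    1    2    3    4    5    6
  d   1    1    1    2    3    4    5
  d   2    2    1    2    2    3    4
  a   3    3    2    2    3    2    3
  a   4    4    3    3    3    3    2
Edit distance = dp[4][6] = 2

2


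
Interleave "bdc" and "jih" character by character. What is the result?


Interleaving "bdc" and "jih":
  Position 0: 'b' from first, 'j' from second => "bj"
  Position 1: 'd' from first, 'i' from second => "di"
  Position 2: 'c' from first, 'h' from second => "ch"
Result: bjdich

bjdich


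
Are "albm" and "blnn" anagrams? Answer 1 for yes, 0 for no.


Strings: "albm", "blnn"
Sorted first:  ablm
Sorted second: blnn
Differ at position 0: 'a' vs 'b' => not anagrams

0


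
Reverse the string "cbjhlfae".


Input: cbjhlfae
Reading characters right to left:
  Position 7: 'e'
  Position 6: 'a'
  Position 5: 'f'
  Position 4: 'l'
  Position 3: 'h'
  Position 2: 'j'
  Position 1: 'b'
  Position 0: 'c'
Reversed: eaflhjbc

eaflhjbc


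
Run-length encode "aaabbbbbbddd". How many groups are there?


Input: aaabbbbbbddd
Scanning for consecutive runs:
  Group 1: 'a' x 3 (positions 0-2)
  Group 2: 'b' x 6 (positions 3-8)
  Group 3: 'd' x 3 (positions 9-11)
Total groups: 3

3


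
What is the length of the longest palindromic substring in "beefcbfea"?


Input: "beefcbfea"
Checking substrings for palindromes:
  [1:3] "ee" (len 2) => palindrome
Longest palindromic substring: "ee" with length 2

2


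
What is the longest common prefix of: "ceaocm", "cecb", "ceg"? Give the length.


Words: ceaocm, cecb, ceg
  Position 0: all 'c' => match
  Position 1: all 'e' => match
  Position 2: ('a', 'c', 'g') => mismatch, stop
LCP = "ce" (length 2)

2


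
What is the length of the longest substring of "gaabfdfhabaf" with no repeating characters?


Input: "gaabfdfhabaf"
Sliding window (track last position of each char):
  Position 0 ('g'): window [0,0] length 1 -- new best
  Position 1 ('a'): window [0,1] length 2 -- new best
  Position 2 ('a'): repeat (last at 1), move window start to 2
  Position 2 ('a'): window [2,2] length 1
  Position 3 ('b'): window [2,3] length 2
  Position 4 ('f'): window [2,4] length 3 -- new best
  Position 5 ('d'): window [2,5] length 4 -- new best
  Position 6 ('f'): repeat (last at 4), move window start to 5
  Position 6 ('f'): window [5,6] length 2
  Position 7 ('h'): window [5,7] length 3
  Position 8 ('a'): window [5,8] length 4
  Position 9 ('b'): window [5,9] length 5 -- new best
  Position 10 ('a'): repeat (last at 8), move window start to 9
  Position 10 ('a'): window [9,10] length 2
  Position 11 ('f'): window [9,11] length 3
Longest substring with no repeats: "dfhab" with length 5

5


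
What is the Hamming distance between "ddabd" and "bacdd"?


Comparing "ddabd" and "bacdd" position by position:
  Position 0: 'd' vs 'b' => differ
  Position 1: 'd' vs 'a' => differ
  Position 2: 'a' vs 'c' => differ
  Position 3: 'b' vs 'd' => differ
  Position 4: 'd' vs 'd' => same
Total differences (Hamming distance): 4

4


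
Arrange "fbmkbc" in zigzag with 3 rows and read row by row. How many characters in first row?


Zigzag "fbmkbc" into 3 rows:
Placing characters:
  'f' => row 0
  'b' => row 1
  'm' => row 2
  'k' => row 1
  'b' => row 0
  'c' => row 1
Rows:
  Row 0: "fb"
  Row 1: "bkc"
  Row 2: "m"
First row length: 2

2


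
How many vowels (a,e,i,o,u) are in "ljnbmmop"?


Input: ljnbmmop
Checking each character:
  'l' at position 0: consonant
  'j' at position 1: consonant
  'n' at position 2: consonant
  'b' at position 3: consonant
  'm' at position 4: consonant
  'm' at position 5: consonant
  'o' at position 6: vowel (running total: 1)
  'p' at position 7: consonant
Total vowels: 1

1


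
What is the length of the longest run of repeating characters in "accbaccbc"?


Input: "accbaccbc"
Scanning for longest run:
  Position 1 ('c'): new char, reset run to 1
  Position 2 ('c'): continues run of 'c', length=2
  Position 3 ('b'): new char, reset run to 1
  Position 4 ('a'): new char, reset run to 1
  Position 5 ('c'): new char, reset run to 1
  Position 6 ('c'): continues run of 'c', length=2
  Position 7 ('b'): new char, reset run to 1
  Position 8 ('c'): new char, reset run to 1
Longest run: 'c' with length 2

2


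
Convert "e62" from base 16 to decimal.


Input: "e62" in base 16
Positional expansion:
  Digit 'e' (value 14) x 16^2 = 3584
  Digit '6' (value 6) x 16^1 = 96
  Digit '2' (value 2) x 16^0 = 2
Sum = 3682

3682


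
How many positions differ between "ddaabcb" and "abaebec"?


Comparing "ddaabcb" and "abaebec" position by position:
  Position 0: 'd' vs 'a' => DIFFER
  Position 1: 'd' vs 'b' => DIFFER
  Position 2: 'a' vs 'a' => same
  Position 3: 'a' vs 'e' => DIFFER
  Position 4: 'b' vs 'b' => same
  Position 5: 'c' vs 'e' => DIFFER
  Position 6: 'b' vs 'c' => DIFFER
Positions that differ: 5

5


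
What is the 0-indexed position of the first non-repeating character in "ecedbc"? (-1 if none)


Input: ecedbc
Character frequencies:
  'b': 1
  'c': 2
  'd': 1
  'e': 2
Scanning left to right for freq == 1:
  Position 0 ('e'): freq=2, skip
  Position 1 ('c'): freq=2, skip
  Position 2 ('e'): freq=2, skip
  Position 3 ('d'): unique! => answer = 3

3


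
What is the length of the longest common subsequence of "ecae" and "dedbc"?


LCS of "ecae" and "dedbc"
DP table:
           d    e    d    b    c
      0    0    0    0    0    0
  e   0    0    1    1    1    1
  c   0    0    1    1    1    2
  a   0    0    1    1    1    2
  e   0    0    1    1    1    2
LCS length = dp[4][5] = 2

2


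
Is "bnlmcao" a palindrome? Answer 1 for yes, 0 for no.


Input: bnlmcao
Reversed: oacmlnb
  Compare pos 0 ('b') with pos 6 ('o'): MISMATCH
  Compare pos 1 ('n') with pos 5 ('a'): MISMATCH
  Compare pos 2 ('l') with pos 4 ('c'): MISMATCH
Result: not a palindrome

0


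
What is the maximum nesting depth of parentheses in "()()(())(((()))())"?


Input: "()()(())(((()))())"
Tracking depth:
  Position 0 '(': depth becomes 1
  Position 1 ')': depth becomes 0
  Position 2 '(': depth becomes 1
  Position 3 ')': depth becomes 0
  Position 4 '(': depth becomes 1
  Position 5 '(': depth becomes 2
  Position 6 ')': depth becomes 1
  Position 7 ')': depth becomes 0
  Position 8 '(': depth becomes 1
  Position 9 '(': depth becomes 2
  Position 10 '(': depth becomes 3
  Position 11 '(': depth becomes 4
  Position 12 ')': depth becomes 3
  Position 13 ')': depth becomes 2
  Position 14 ')': depth becomes 1
  Position 15 '(': depth becomes 2
  Position 16 ')': depth becomes 1
  Position 17 ')': depth becomes 0
Maximum depth reached: 4

4


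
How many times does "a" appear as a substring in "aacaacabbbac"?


Searching for "a" in "aacaacabbbac"
Scanning each position:
  Position 0: "a" => MATCH
  Position 1: "a" => MATCH
  Position 2: "c" => no
  Position 3: "a" => MATCH
  Position 4: "a" => MATCH
  Position 5: "c" => no
  Position 6: "a" => MATCH
  Position 7: "b" => no
  Position 8: "b" => no
  Position 9: "b" => no
  Position 10: "a" => MATCH
  Position 11: "c" => no
Total occurrences: 6

6


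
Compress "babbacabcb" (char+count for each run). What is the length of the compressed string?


Input: babbacabcb
Runs:
  'b' x 1 => "b1"
  'a' x 1 => "a1"
  'b' x 2 => "b2"
  'a' x 1 => "a1"
  'c' x 1 => "c1"
  'a' x 1 => "a1"
  'b' x 1 => "b1"
  'c' x 1 => "c1"
  'b' x 1 => "b1"
Compressed: "b1a1b2a1c1a1b1c1b1"
Compressed length: 18

18


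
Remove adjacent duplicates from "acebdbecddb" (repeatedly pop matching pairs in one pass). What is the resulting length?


Input: acebdbecddb
Stack-based adjacent duplicate removal:
  Read 'a': push. Stack: a
  Read 'c': push. Stack: ac
  Read 'e': push. Stack: ace
  Read 'b': push. Stack: aceb
  Read 'd': push. Stack: acebd
  Read 'b': push. Stack: acebdb
  Read 'e': push. Stack: acebdbe
  Read 'c': push. Stack: acebdbec
  Read 'd': push. Stack: acebdbecd
  Read 'd': matches stack top 'd' => pop. Stack: acebdbec
  Read 'b': push. Stack: acebdbecb
Final stack: "acebdbecb" (length 9)

9


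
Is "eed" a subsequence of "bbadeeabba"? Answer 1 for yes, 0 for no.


Check if "eed" is a subsequence of "bbadeeabba"
Greedy scan:
  Position 0 ('b'): no match needed
  Position 1 ('b'): no match needed
  Position 2 ('a'): no match needed
  Position 3 ('d'): no match needed
  Position 4 ('e'): matches sub[0] = 'e'
  Position 5 ('e'): matches sub[1] = 'e'
  Position 6 ('a'): no match needed
  Position 7 ('b'): no match needed
  Position 8 ('b'): no match needed
  Position 9 ('a'): no match needed
Only matched 2/3 characters => not a subsequence

0


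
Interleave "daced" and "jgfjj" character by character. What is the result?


Interleaving "daced" and "jgfjj":
  Position 0: 'd' from first, 'j' from second => "dj"
  Position 1: 'a' from first, 'g' from second => "ag"
  Position 2: 'c' from first, 'f' from second => "cf"
  Position 3: 'e' from first, 'j' from second => "ej"
  Position 4: 'd' from first, 'j' from second => "dj"
Result: djagcfejdj

djagcfejdj


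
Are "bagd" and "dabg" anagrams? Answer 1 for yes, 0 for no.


Strings: "bagd", "dabg"
Sorted first:  abdg
Sorted second: abdg
Sorted forms match => anagrams

1


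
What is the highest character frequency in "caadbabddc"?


Input: caadbabddc
Character counts:
  'a': 3
  'b': 2
  'c': 2
  'd': 3
Maximum frequency: 3

3


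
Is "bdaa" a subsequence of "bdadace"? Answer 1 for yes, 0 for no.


Check if "bdaa" is a subsequence of "bdadace"
Greedy scan:
  Position 0 ('b'): matches sub[0] = 'b'
  Position 1 ('d'): matches sub[1] = 'd'
  Position 2 ('a'): matches sub[2] = 'a'
  Position 3 ('d'): no match needed
  Position 4 ('a'): matches sub[3] = 'a'
  Position 5 ('c'): no match needed
  Position 6 ('e'): no match needed
All 4 characters matched => is a subsequence

1


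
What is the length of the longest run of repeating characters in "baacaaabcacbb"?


Input: "baacaaabcacbb"
Scanning for longest run:
  Position 1 ('a'): new char, reset run to 1
  Position 2 ('a'): continues run of 'a', length=2
  Position 3 ('c'): new char, reset run to 1
  Position 4 ('a'): new char, reset run to 1
  Position 5 ('a'): continues run of 'a', length=2
  Position 6 ('a'): continues run of 'a', length=3
  Position 7 ('b'): new char, reset run to 1
  Position 8 ('c'): new char, reset run to 1
  Position 9 ('a'): new char, reset run to 1
  Position 10 ('c'): new char, reset run to 1
  Position 11 ('b'): new char, reset run to 1
  Position 12 ('b'): continues run of 'b', length=2
Longest run: 'a' with length 3

3


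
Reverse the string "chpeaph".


Input: chpeaph
Reading characters right to left:
  Position 6: 'h'
  Position 5: 'p'
  Position 4: 'a'
  Position 3: 'e'
  Position 2: 'p'
  Position 1: 'h'
  Position 0: 'c'
Reversed: hpaephc

hpaephc


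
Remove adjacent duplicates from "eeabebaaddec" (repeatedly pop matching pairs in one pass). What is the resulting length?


Input: eeabebaaddec
Stack-based adjacent duplicate removal:
  Read 'e': push. Stack: e
  Read 'e': matches stack top 'e' => pop. Stack: (empty)
  Read 'a': push. Stack: a
  Read 'b': push. Stack: ab
  Read 'e': push. Stack: abe
  Read 'b': push. Stack: abeb
  Read 'a': push. Stack: abeba
  Read 'a': matches stack top 'a' => pop. Stack: abeb
  Read 'd': push. Stack: abebd
  Read 'd': matches stack top 'd' => pop. Stack: abeb
  Read 'e': push. Stack: abebe
  Read 'c': push. Stack: abebec
Final stack: "abebec" (length 6)

6


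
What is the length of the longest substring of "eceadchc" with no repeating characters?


Input: "eceadchc"
Sliding window (track last position of each char):
  Position 0 ('e'): window [0,0] length 1 -- new best
  Position 1 ('c'): window [0,1] length 2 -- new best
  Position 2 ('e'): repeat (last at 0), move window start to 1
  Position 2 ('e'): window [1,2] length 2
  Position 3 ('a'): window [1,3] length 3 -- new best
  Position 4 ('d'): window [1,4] length 4 -- new best
  Position 5 ('c'): repeat (last at 1), move window start to 2
  Position 5 ('c'): window [2,5] length 4
  Position 6 ('h'): window [2,6] length 5 -- new best
  Position 7 ('c'): repeat (last at 5), move window start to 6
  Position 7 ('c'): window [6,7] length 2
Longest substring with no repeats: "eadch" with length 5

5


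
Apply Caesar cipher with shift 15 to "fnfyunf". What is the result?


Caesar cipher: shift "fnfyunf" by 15
  'f' (pos 5) + 15 = pos 20 = 'u'
  'n' (pos 13) + 15 = pos 2 = 'c'
  'f' (pos 5) + 15 = pos 20 = 'u'
  'y' (pos 24) + 15 = pos 13 = 'n'
  'u' (pos 20) + 15 = pos 9 = 'j'
  'n' (pos 13) + 15 = pos 2 = 'c'
  'f' (pos 5) + 15 = pos 20 = 'u'
Result: ucunjcu

ucunjcu


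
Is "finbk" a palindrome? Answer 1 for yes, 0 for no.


Input: finbk
Reversed: kbnif
  Compare pos 0 ('f') with pos 4 ('k'): MISMATCH
  Compare pos 1 ('i') with pos 3 ('b'): MISMATCH
Result: not a palindrome

0


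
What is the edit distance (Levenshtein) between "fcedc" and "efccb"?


Computing edit distance: "fcedc" -> "efccb"
DP table:
           e    f    c    c    b
      0    1    2    3    4    5
  f   1    1    1    2    3    4
  c   2    2    2    1    2    3
  e   3    2    3    2    2    3
  d   4    3    3    3    3    3
  c   5    4    4    3    3    4
Edit distance = dp[5][5] = 4

4


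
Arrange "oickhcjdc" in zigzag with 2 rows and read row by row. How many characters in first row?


Zigzag "oickhcjdc" into 2 rows:
Placing characters:
  'o' => row 0
  'i' => row 1
  'c' => row 0
  'k' => row 1
  'h' => row 0
  'c' => row 1
  'j' => row 0
  'd' => row 1
  'c' => row 0
Rows:
  Row 0: "ochjc"
  Row 1: "ikcd"
First row length: 5

5


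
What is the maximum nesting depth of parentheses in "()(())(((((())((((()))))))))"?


Input: "()(())(((((())((((()))))))))"
Tracking depth:
  Position 0 '(': depth becomes 1
  Position 1 ')': depth becomes 0
  Position 2 '(': depth becomes 1
  Position 3 '(': depth becomes 2
  Position 4 ')': depth becomes 1
  Position 5 ')': depth becomes 0
  Position 6 '(': depth becomes 1
  Position 7 '(': depth becomes 2
  Position 8 '(': depth becomes 3
  Position 9 '(': depth becomes 4
  Position 10 '(': depth becomes 5
  Position 11 '(': depth becomes 6
  Position 12 ')': depth becomes 5
  Position 13 ')': depth becomes 4
  Position 14 '(': depth becomes 5
  Position 15 '(': depth becomes 6
  Position 16 '(': depth becomes 7
  Position 17 '(': depth becomes 8
  Position 18 '(': depth becomes 9
  Position 19 ')': depth becomes 8
  Position 20 ')': depth becomes 7
  Position 21 ')': depth becomes 6
  Position 22 ')': depth becomes 5
  Position 23 ')': depth becomes 4
  Position 24 ')': depth becomes 3
  Position 25 ')': depth becomes 2
  Position 26 ')': depth becomes 1
  Position 27 ')': depth becomes 0
Maximum depth reached: 9

9


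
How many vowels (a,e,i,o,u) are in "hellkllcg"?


Input: hellkllcg
Checking each character:
  'h' at position 0: consonant
  'e' at position 1: vowel (running total: 1)
  'l' at position 2: consonant
  'l' at position 3: consonant
  'k' at position 4: consonant
  'l' at position 5: consonant
  'l' at position 6: consonant
  'c' at position 7: consonant
  'g' at position 8: consonant
Total vowels: 1

1


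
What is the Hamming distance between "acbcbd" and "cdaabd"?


Comparing "acbcbd" and "cdaabd" position by position:
  Position 0: 'a' vs 'c' => differ
  Position 1: 'c' vs 'd' => differ
  Position 2: 'b' vs 'a' => differ
  Position 3: 'c' vs 'a' => differ
  Position 4: 'b' vs 'b' => same
  Position 5: 'd' vs 'd' => same
Total differences (Hamming distance): 4

4
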